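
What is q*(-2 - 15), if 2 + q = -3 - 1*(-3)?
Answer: 34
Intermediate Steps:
q = -2 (q = -2 + (-3 - 1*(-3)) = -2 + (-3 + 3) = -2 + 0 = -2)
q*(-2 - 15) = -2*(-2 - 15) = -2*(-17) = 34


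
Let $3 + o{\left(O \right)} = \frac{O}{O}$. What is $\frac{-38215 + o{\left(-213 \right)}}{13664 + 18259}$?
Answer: $- \frac{12739}{10641} \approx -1.1972$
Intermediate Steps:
$o{\left(O \right)} = -2$ ($o{\left(O \right)} = -3 + \frac{O}{O} = -3 + 1 = -2$)
$\frac{-38215 + o{\left(-213 \right)}}{13664 + 18259} = \frac{-38215 - 2}{13664 + 18259} = - \frac{38217}{31923} = \left(-38217\right) \frac{1}{31923} = - \frac{12739}{10641}$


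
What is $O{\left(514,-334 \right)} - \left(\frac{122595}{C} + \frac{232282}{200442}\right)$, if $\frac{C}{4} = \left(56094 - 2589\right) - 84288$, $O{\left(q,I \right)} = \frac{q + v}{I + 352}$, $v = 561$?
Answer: $\frac{734982757933}{12340412172} \approx 59.559$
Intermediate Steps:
$O{\left(q,I \right)} = \frac{561 + q}{352 + I}$ ($O{\left(q,I \right)} = \frac{q + 561}{I + 352} = \frac{561 + q}{352 + I}$)
$C = -123132$ ($C = 4 \left(\left(56094 - 2589\right) - 84288\right) = 4 \left(53505 - 84288\right) = 4 \left(-30783\right) = -123132$)
$O{\left(514,-334 \right)} - \left(\frac{122595}{C} + \frac{232282}{200442}\right) = \frac{561 + 514}{352 - 334} - \left(\frac{122595}{-123132} + \frac{232282}{200442}\right) = \frac{1}{18} \cdot 1075 - \left(122595 \left(- \frac{1}{123132}\right) + 232282 \cdot \frac{1}{200442}\right) = \frac{1}{18} \cdot 1075 - \left(- \frac{40865}{41044} + \frac{116141}{100221}\right) = \frac{1075}{18} - \frac{671360039}{4113470724} = \frac{734982757933}{12340412172}$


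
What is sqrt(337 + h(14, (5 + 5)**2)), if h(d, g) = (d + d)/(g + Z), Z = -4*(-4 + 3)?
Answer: sqrt(227994)/26 ≈ 18.365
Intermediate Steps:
Z = 4 (Z = -4*(-1) = 4)
h(d, g) = 2*d/(4 + g) (h(d, g) = (d + d)/(g + 4) = (2*d)/(4 + g) = 2*d/(4 + g))
sqrt(337 + h(14, (5 + 5)**2)) = sqrt(337 + 2*14/(4 + (5 + 5)**2)) = sqrt(337 + 2*14/(4 + 10**2)) = sqrt(337 + 2*14/(4 + 100)) = sqrt(337 + 2*14/104) = sqrt(337 + 2*14*(1/104)) = sqrt(337 + 7/26) = sqrt(8769/26) = sqrt(227994)/26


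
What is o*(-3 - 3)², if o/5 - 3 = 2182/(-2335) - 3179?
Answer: -267053112/467 ≈ -5.7185e+5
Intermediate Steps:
o = -7418142/467 (o = 15 + 5*(2182/(-2335) - 3179) = 15 + 5*(2182*(-1/2335) - 3179) = 15 + 5*(-2182/2335 - 3179) = 15 + 5*(-7425147/2335) = 15 - 7425147/467 = -7418142/467 ≈ -15885.)
o*(-3 - 3)² = -7418142*(-3 - 3)²/467 = -7418142/467*(-6)² = -7418142/467*36 = -267053112/467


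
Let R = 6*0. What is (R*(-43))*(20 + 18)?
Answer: 0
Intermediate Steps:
R = 0
(R*(-43))*(20 + 18) = (0*(-43))*(20 + 18) = 0*38 = 0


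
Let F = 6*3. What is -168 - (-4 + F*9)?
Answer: -326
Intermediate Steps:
F = 18
-168 - (-4 + F*9) = -168 - (-4 + 18*9) = -168 - (-4 + 162) = -168 - 1*158 = -168 - 158 = -326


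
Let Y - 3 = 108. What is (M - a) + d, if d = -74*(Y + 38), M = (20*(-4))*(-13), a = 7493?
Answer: -17479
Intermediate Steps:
Y = 111 (Y = 3 + 108 = 111)
M = 1040 (M = -80*(-13) = 1040)
d = -11026 (d = -74*(111 + 38) = -74*149 = -11026)
(M - a) + d = (1040 - 1*7493) - 11026 = (1040 - 7493) - 11026 = -6453 - 11026 = -17479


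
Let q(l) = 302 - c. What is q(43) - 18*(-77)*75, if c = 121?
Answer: 104131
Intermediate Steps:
q(l) = 181 (q(l) = 302 - 1*121 = 302 - 121 = 181)
q(43) - 18*(-77)*75 = 181 - 18*(-77)*75 = 181 + 1386*75 = 181 + 103950 = 104131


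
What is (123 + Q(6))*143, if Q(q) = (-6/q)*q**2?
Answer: 12441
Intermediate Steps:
Q(q) = -6*q
(123 + Q(6))*143 = (123 - 6*6)*143 = (123 - 36)*143 = 87*143 = 12441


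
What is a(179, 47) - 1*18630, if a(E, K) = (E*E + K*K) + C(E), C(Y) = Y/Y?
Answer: 15621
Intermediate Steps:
C(Y) = 1
a(E, K) = 1 + E² + K² (a(E, K) = (E*E + K*K) + 1 = (E² + K²) + 1 = 1 + E² + K²)
a(179, 47) - 1*18630 = (1 + 179² + 47²) - 1*18630 = (1 + 32041 + 2209) - 18630 = 34251 - 18630 = 15621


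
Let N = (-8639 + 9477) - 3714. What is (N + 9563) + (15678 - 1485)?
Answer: 20880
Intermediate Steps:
N = -2876 (N = 838 - 3714 = -2876)
(N + 9563) + (15678 - 1485) = (-2876 + 9563) + (15678 - 1485) = 6687 + 14193 = 20880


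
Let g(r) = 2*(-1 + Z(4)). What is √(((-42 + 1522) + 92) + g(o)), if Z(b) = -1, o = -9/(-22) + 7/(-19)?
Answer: 28*√2 ≈ 39.598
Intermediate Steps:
o = 17/418 (o = -9*(-1/22) + 7*(-1/19) = 9/22 - 7/19 = 17/418 ≈ 0.040670)
g(r) = -4 (g(r) = 2*(-1 - 1) = 2*(-2) = -4)
√(((-42 + 1522) + 92) + g(o)) = √(((-42 + 1522) + 92) - 4) = √((1480 + 92) - 4) = √(1572 - 4) = √1568 = 28*√2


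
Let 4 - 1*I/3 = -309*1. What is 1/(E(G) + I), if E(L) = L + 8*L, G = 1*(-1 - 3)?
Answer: 1/903 ≈ 0.0011074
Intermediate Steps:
G = -4 (G = 1*(-4) = -4)
E(L) = 9*L
I = 939 (I = 12 - (-927) = 12 - 3*(-309) = 12 + 927 = 939)
1/(E(G) + I) = 1/(9*(-4) + 939) = 1/(-36 + 939) = 1/903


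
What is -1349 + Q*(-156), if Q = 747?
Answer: -117881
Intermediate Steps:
-1349 + Q*(-156) = -1349 + 747*(-156) = -1349 - 116532 = -117881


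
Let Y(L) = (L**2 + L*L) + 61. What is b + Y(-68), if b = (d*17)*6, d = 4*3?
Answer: 10533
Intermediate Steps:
d = 12
b = 1224 (b = (12*17)*6 = 204*6 = 1224)
Y(L) = 61 + 2*L**2 (Y(L) = (L**2 + L**2) + 61 = 2*L**2 + 61 = 61 + 2*L**2)
b + Y(-68) = 1224 + (61 + 2*(-68)**2) = 1224 + (61 + 2*4624) = 1224 + (61 + 9248) = 1224 + 9309 = 10533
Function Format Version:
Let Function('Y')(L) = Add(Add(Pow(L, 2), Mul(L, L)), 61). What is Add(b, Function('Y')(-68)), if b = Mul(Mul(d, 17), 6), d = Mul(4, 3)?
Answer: 10533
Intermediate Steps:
d = 12
b = 1224 (b = Mul(Mul(12, 17), 6) = Mul(204, 6) = 1224)
Function('Y')(L) = Add(61, Mul(2, Pow(L, 2))) (Function('Y')(L) = Add(Add(Pow(L, 2), Pow(L, 2)), 61) = Add(Mul(2, Pow(L, 2)), 61) = Add(61, Mul(2, Pow(L, 2))))
Add(b, Function('Y')(-68)) = Add(1224, Add(61, Mul(2, Pow(-68, 2)))) = Add(1224, Add(61, Mul(2, 4624))) = Add(1224, Add(61, 9248)) = Add(1224, 9309) = 10533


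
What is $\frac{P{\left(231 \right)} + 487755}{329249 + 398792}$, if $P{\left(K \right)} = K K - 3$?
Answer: $\frac{541113}{728041} \approx 0.74325$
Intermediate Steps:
$P{\left(K \right)} = -3 + K^{2}$ ($P{\left(K \right)} = K^{2} - 3 = -3 + K^{2}$)
$\frac{P{\left(231 \right)} + 487755}{329249 + 398792} = \frac{\left(-3 + 231^{2}\right) + 487755}{329249 + 398792} = \frac{\left(-3 + 53361\right) + 487755}{728041} = \left(53358 + 487755\right) \frac{1}{728041} = 541113 \cdot \frac{1}{728041} = \frac{541113}{728041}$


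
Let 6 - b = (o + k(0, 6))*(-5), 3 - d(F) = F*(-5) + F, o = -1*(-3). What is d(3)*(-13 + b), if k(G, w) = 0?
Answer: 120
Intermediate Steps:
o = 3
d(F) = 3 + 4*F (d(F) = 3 - (F*(-5) + F) = 3 - (-5*F + F) = 3 - (-4)*F = 3 + 4*F)
b = 21 (b = 6 - (3 + 0)*(-5) = 6 - 3*(-5) = 6 - 1*(-15) = 6 + 15 = 21)
d(3)*(-13 + b) = (3 + 4*3)*(-13 + 21) = (3 + 12)*8 = 15*8 = 120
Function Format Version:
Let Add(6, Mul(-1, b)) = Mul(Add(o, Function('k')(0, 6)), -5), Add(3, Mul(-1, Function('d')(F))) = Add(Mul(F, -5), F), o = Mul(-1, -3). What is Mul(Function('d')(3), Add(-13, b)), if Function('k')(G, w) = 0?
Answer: 120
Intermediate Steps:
o = 3
Function('d')(F) = Add(3, Mul(4, F)) (Function('d')(F) = Add(3, Mul(-1, Add(Mul(F, -5), F))) = Add(3, Mul(-1, Add(Mul(-5, F), F))) = Add(3, Mul(-1, Mul(-4, F))) = Add(3, Mul(4, F)))
b = 21 (b = Add(6, Mul(-1, Mul(Add(3, 0), -5))) = Add(6, Mul(-1, Mul(3, -5))) = Add(6, Mul(-1, -15)) = Add(6, 15) = 21)
Mul(Function('d')(3), Add(-13, b)) = Mul(Add(3, Mul(4, 3)), Add(-13, 21)) = Mul(Add(3, 12), 8) = Mul(15, 8) = 120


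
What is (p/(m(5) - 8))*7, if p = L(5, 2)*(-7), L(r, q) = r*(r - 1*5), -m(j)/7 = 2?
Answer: 0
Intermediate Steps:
m(j) = -14 (m(j) = -7*2 = -14)
L(r, q) = r*(-5 + r) (L(r, q) = r*(r - 5) = r*(-5 + r))
p = 0 (p = (5*(-5 + 5))*(-7) = (5*0)*(-7) = 0*(-7) = 0)
(p/(m(5) - 8))*7 = (0/(-14 - 8))*7 = (0/(-22))*7 = (0*(-1/22))*7 = 0*7 = 0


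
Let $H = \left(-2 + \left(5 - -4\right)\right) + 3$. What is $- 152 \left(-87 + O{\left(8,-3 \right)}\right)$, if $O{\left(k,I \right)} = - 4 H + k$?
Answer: $18088$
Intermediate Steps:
$H = 10$ ($H = \left(-2 + \left(5 + 4\right)\right) + 3 = \left(-2 + 9\right) + 3 = 7 + 3 = 10$)
$O{\left(k,I \right)} = -40 + k$ ($O{\left(k,I \right)} = \left(-4\right) 10 + k = -40 + k$)
$- 152 \left(-87 + O{\left(8,-3 \right)}\right) = - 152 \left(-87 + \left(-40 + 8\right)\right) = - 152 \left(-87 - 32\right) = \left(-152\right) \left(-119\right) = 18088$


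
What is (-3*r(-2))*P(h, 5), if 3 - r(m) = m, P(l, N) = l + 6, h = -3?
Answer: -45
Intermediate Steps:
P(l, N) = 6 + l
r(m) = 3 - m
(-3*r(-2))*P(h, 5) = (-3*(3 - 1*(-2)))*(6 - 3) = -3*(3 + 2)*3 = -3*5*3 = -15*3 = -45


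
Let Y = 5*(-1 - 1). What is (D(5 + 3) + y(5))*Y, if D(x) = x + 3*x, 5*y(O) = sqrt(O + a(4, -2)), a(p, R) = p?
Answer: -326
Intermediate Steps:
y(O) = sqrt(4 + O)/5 (y(O) = sqrt(O + 4)/5 = sqrt(4 + O)/5)
Y = -10 (Y = 5*(-2) = -10)
D(x) = 4*x
(D(5 + 3) + y(5))*Y = (4*(5 + 3) + sqrt(4 + 5)/5)*(-10) = (4*8 + sqrt(9)/5)*(-10) = (32 + (1/5)*3)*(-10) = (32 + 3/5)*(-10) = (163/5)*(-10) = -326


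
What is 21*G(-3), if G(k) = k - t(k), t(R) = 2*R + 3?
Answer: 0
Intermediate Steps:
t(R) = 3 + 2*R
G(k) = -3 - k (G(k) = k - (3 + 2*k) = k + (-3 - 2*k) = -3 - k)
21*G(-3) = 21*(-3 - 1*(-3)) = 21*(-3 + 3) = 21*0 = 0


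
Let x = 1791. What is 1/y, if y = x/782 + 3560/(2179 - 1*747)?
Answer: 139978/668579 ≈ 0.20937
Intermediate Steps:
y = 668579/139978 (y = 1791/782 + 3560/(2179 - 1*747) = 1791*(1/782) + 3560/(2179 - 747) = 1791/782 + 3560/1432 = 1791/782 + 3560*(1/1432) = 1791/782 + 445/179 = 668579/139978 ≈ 4.7763)
1/y = 1/(668579/139978) = 139978/668579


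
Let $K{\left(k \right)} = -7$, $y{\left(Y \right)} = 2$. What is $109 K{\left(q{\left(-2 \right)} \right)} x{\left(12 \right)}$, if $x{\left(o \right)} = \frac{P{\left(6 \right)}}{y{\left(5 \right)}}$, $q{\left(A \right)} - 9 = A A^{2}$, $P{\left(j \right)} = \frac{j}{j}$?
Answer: $- \frac{763}{2} \approx -381.5$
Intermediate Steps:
$P{\left(j \right)} = 1$
$q{\left(A \right)} = 9 + A^{3}$ ($q{\left(A \right)} = 9 + A A^{2} = 9 + A^{3}$)
$x{\left(o \right)} = \frac{1}{2}$ ($x{\left(o \right)} = 1 \cdot \frac{1}{2} = \frac{1}{2}$)
$109 K{\left(q{\left(-2 \right)} \right)} x{\left(12 \right)} = 109 \left(-7\right) \frac{1}{2} = \left(-763\right) \frac{1}{2} = - \frac{763}{2}$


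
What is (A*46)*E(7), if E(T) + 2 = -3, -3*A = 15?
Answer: 1150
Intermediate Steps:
A = -5 (A = -1/3*15 = -5)
E(T) = -5 (E(T) = -2 - 3 = -5)
(A*46)*E(7) = -5*46*(-5) = -230*(-5) = 1150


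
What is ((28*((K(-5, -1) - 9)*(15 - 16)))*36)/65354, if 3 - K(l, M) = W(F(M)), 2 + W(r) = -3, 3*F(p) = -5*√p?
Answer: 504/32677 ≈ 0.015424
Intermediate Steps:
F(p) = -5*√p/3 (F(p) = (-5*√p)/3 = -5*√p/3)
W(r) = -5 (W(r) = -2 - 3 = -5)
K(l, M) = 8 (K(l, M) = 3 - 1*(-5) = 3 + 5 = 8)
((28*((K(-5, -1) - 9)*(15 - 16)))*36)/65354 = ((28*((8 - 9)*(15 - 16)))*36)/65354 = ((28*(-1*(-1)))*36)*(1/65354) = ((28*1)*36)*(1/65354) = (28*36)*(1/65354) = 1008*(1/65354) = 504/32677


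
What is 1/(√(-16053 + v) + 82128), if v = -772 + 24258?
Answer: 82128/6745000951 - √7433/6745000951 ≈ 1.2163e-5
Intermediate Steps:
v = 23486
1/(√(-16053 + v) + 82128) = 1/(√(-16053 + 23486) + 82128) = 1/(√7433 + 82128) = 1/(82128 + √7433)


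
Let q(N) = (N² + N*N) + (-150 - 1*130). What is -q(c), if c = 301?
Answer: -180922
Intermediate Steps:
q(N) = -280 + 2*N² (q(N) = (N² + N²) + (-150 - 130) = 2*N² - 280 = -280 + 2*N²)
-q(c) = -(-280 + 2*301²) = -(-280 + 2*90601) = -(-280 + 181202) = -1*180922 = -180922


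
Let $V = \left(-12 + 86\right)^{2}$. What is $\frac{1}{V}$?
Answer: $\frac{1}{5476} \approx 0.00018262$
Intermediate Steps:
$V = 5476$ ($V = 74^{2} = 5476$)
$\frac{1}{V} = \frac{1}{5476}$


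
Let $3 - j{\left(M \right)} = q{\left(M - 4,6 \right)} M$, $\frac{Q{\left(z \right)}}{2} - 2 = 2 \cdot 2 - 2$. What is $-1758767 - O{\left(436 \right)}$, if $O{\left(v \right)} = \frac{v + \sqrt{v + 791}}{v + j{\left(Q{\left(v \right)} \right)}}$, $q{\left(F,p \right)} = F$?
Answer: $- \frac{715818605}{407} - \frac{\sqrt{1227}}{407} \approx -1.7588 \cdot 10^{6}$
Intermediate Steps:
$Q{\left(z \right)} = 8$ ($Q{\left(z \right)} = 4 + 2 \left(2 \cdot 2 - 2\right) = 4 + 2 \left(4 - 2\right) = 4 + 2 \cdot 2 = 4 + 4 = 8$)
$j{\left(M \right)} = 3 - M \left(-4 + M\right)$ ($j{\left(M \right)} = 3 - \left(M - 4\right) M = 3 - \left(-4 + M\right) M = 3 - M \left(-4 + M\right)$)
$O{\left(v \right)} = \frac{v + \sqrt{791 + v}}{-29 + v}$ ($O{\left(v \right)} = \frac{v + \sqrt{v + 791}}{v + \left(3 - 8 \left(-4 + 8\right)\right)} = \frac{v + \sqrt{791 + v}}{v + \left(3 - 8 \cdot 4\right)} = \frac{v + \sqrt{791 + v}}{v + \left(3 - 32\right)} = \frac{v + \sqrt{791 + v}}{v - 29} = \frac{v + \sqrt{791 + v}}{-29 + v}$)
$-1758767 - O{\left(436 \right)} = -1758767 - \frac{436 + \sqrt{791 + 436}}{-29 + 436} = -1758767 - \frac{436 + \sqrt{1227}}{407} = -1758767 - \left(\frac{436}{407} + \frac{\sqrt{1227}}{407}\right) = - \frac{715818605}{407} - \frac{\sqrt{1227}}{407}$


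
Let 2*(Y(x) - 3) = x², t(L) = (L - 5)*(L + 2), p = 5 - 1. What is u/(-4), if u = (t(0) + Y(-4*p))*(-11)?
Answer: 1331/4 ≈ 332.75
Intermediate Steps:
p = 4
t(L) = (-5 + L)*(2 + L)
Y(x) = 3 + x²/2
u = -1331 (u = ((-10 + 0² - 3*0) + (3 + (-4*4)²/2))*(-11) = ((-10 + 0 + 0) + (3 + (½)*(-16)²))*(-11) = (-10 + (3 + (½)*256))*(-11) = (-10 + (3 + 128))*(-11) = (-10 + 131)*(-11) = 121*(-11) = -1331)
u/(-4) = -1331/(-4) = -1331*(-¼) = 1331/4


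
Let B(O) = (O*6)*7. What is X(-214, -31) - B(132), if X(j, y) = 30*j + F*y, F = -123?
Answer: -8151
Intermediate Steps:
B(O) = 42*O (B(O) = (6*O)*7 = 42*O)
X(j, y) = -123*y + 30*j (X(j, y) = 30*j - 123*y = -123*y + 30*j)
X(-214, -31) - B(132) = (-123*(-31) + 30*(-214)) - 42*132 = (3813 - 6420) - 1*5544 = -2607 - 5544 = -8151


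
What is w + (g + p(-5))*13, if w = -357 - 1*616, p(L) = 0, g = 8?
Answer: -869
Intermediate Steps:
w = -973 (w = -357 - 616 = -973)
w + (g + p(-5))*13 = -973 + (8 + 0)*13 = -973 + 8*13 = -973 + 104 = -869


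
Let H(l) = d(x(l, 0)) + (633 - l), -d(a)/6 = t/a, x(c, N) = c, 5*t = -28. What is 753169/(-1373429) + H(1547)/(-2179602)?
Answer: -906295239390328/1653924548880045 ≈ -0.54797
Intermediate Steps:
t = -28/5 (t = (⅕)*(-28) = -28/5 ≈ -5.6000)
d(a) = 168/(5*a) (d(a) = -(-168)/(5*a) = 168/(5*a))
H(l) = 633 - l + 168/(5*l) (H(l) = 168/(5*l) + (633 - l) = 633 - l + 168/(5*l))
753169/(-1373429) + H(1547)/(-2179602) = 753169/(-1373429) + (633 - 1*1547 + (168/5)/1547)/(-2179602) = 753169*(-1/1373429) + (633 - 1547 + (168/5)*(1/1547))*(-1/2179602) = -753169/1373429 + (633 - 1547 + 24/1105)*(-1/2179602) = -753169/1373429 - 1009946/1105*(-1/2179602) = -753169/1373429 + 504973/1204230105 = -906295239390328/1653924548880045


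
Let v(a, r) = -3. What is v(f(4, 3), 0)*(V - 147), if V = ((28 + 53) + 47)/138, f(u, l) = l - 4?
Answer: 10079/23 ≈ 438.22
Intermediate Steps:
f(u, l) = -4 + l
V = 64/69 (V = (81 + 47)*(1/138) = 128*(1/138) = 64/69 ≈ 0.92754)
v(f(4, 3), 0)*(V - 147) = -3*(64/69 - 147) = -3*(-10079/69) = 10079/23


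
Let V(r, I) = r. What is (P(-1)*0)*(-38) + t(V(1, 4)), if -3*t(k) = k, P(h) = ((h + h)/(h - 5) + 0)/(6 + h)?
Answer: -⅓ ≈ -0.33333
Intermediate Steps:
P(h) = 2*h/((-5 + h)*(6 + h)) (P(h) = ((2*h)/(-5 + h) + 0)/(6 + h) = (2*h/(-5 + h) + 0)/(6 + h) = (2*h/(-5 + h))/(6 + h) = 2*h/((-5 + h)*(6 + h)))
t(k) = -k/3
(P(-1)*0)*(-38) + t(V(1, 4)) = ((2*(-1)/(-30 - 1 + (-1)²))*0)*(-38) - ⅓*1 = ((2*(-1)/(-30 - 1 + 1))*0)*(-38) - ⅓ = ((2*(-1)/(-30))*0)*(-38) - ⅓ = ((2*(-1)*(-1/30))*0)*(-38) - ⅓ = ((1/15)*0)*(-38) - ⅓ = 0*(-38) - ⅓ = 0 - ⅓ = -⅓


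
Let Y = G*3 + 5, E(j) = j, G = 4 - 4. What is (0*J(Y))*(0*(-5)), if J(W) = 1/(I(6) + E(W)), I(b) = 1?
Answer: 0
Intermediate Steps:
G = 0
Y = 5 (Y = 0*3 + 5 = 0 + 5 = 5)
J(W) = 1/(1 + W)
(0*J(Y))*(0*(-5)) = (0/(1 + 5))*(0*(-5)) = (0/6)*0 = (0*(⅙))*0 = 0*0 = 0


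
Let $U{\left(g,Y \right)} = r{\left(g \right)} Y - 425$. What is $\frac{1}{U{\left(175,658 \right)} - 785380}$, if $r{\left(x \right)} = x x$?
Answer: $\frac{1}{19365445} \approx 5.1638 \cdot 10^{-8}$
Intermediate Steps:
$r{\left(x \right)} = x^{2}$
$U{\left(g,Y \right)} = -425 + Y g^{2}$ ($U{\left(g,Y \right)} = g^{2} Y - 425 = Y g^{2} - 425 = -425 + Y g^{2}$)
$\frac{1}{U{\left(175,658 \right)} - 785380} = \frac{1}{\left(-425 + 658 \cdot 175^{2}\right) - 785380} = \frac{1}{\left(-425 + 658 \cdot 30625\right) - 785380} = \frac{1}{\left(-425 + 20151250\right) - 785380} = \frac{1}{20150825 - 785380} = \frac{1}{19365445}$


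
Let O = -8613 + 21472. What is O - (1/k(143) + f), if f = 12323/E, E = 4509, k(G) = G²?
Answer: 1185406195183/92204541 ≈ 12856.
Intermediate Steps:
f = 12323/4509 ≈ 2.7330
O = 12859
O - (1/k(143) + f) = 12859 - (1/143² + 12323/4509) = 12859 - (1/20449 + 12323/4509) = 12859 - 1*251997536/92204541 = 12859 - 251997536/92204541 = 1185406195183/92204541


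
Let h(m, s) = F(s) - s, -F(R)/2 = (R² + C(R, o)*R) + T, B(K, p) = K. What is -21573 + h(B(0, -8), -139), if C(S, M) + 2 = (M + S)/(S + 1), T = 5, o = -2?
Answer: -1388233/23 ≈ -60358.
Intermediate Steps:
C(S, M) = -2 + (M + S)/(1 + S) (C(S, M) = -2 + (M + S)/(S + 1) = -2 + (M + S)/(1 + S))
F(R) = -10 - 2*R² - 2*R*(-4 - R)/(1 + R) (F(R) = -2*((R² + ((-2 - 2 - R)/(1 + R))*R) + 5) = -2*((R² + ((-4 - R)/(1 + R))*R) + 5) = -2*((R² + R*(-4 - R)/(1 + R)) + 5) = -2*(5 + R² + R*(-4 - R)/(1 + R)) = -10 - 2*R² - 2*R*(-4 - R)/(1 + R))
h(m, s) = -s + 2*(-5 - s - s³)/(1 + s) (h(m, s) = 2*(-5 - s - s³)/(1 + s) - s = -s + 2*(-5 - s - s³)/(1 + s))
-21573 + h(B(0, -8), -139) = -21573 + (-10 - 1*(-139)² - 3*(-139) - 2*(-139)³)/(1 - 139) = -21573 + (-10 - 1*19321 + 417 - 2*(-2685619))/(-138) = -21573 - (-10 - 19321 + 417 + 5371238)/138 = -21573 - 1/138*5352324 = -21573 - 892054/23 = -1388233/23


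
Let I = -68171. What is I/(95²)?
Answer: -68171/9025 ≈ -7.5536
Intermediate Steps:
I/(95²) = -68171/(95²) = -68171/9025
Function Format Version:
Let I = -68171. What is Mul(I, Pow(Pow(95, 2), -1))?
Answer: Rational(-68171, 9025) ≈ -7.5536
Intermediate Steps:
Mul(I, Pow(Pow(95, 2), -1)) = Mul(-68171, Pow(Pow(95, 2), -1)) = Mul(-68171, Pow(9025, -1)) = Mul(-68171, Rational(1, 9025)) = Rational(-68171, 9025)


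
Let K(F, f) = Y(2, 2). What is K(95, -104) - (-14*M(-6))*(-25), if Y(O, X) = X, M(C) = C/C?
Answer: -348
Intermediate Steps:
M(C) = 1
K(F, f) = 2
K(95, -104) - (-14*M(-6))*(-25) = 2 - (-14*1)*(-25) = 2 - (-14)*(-25) = 2 - 1*350 = 2 - 350 = -348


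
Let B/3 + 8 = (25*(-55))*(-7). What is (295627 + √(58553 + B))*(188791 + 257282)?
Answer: 131871222771 + 892146*√21851 ≈ 1.3200e+11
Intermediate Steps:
B = 28851 (B = -24 + 3*((25*(-55))*(-7)) = -24 + 3*(-1375*(-7)) = -24 + 3*9625 = -24 + 28875 = 28851)
(295627 + √(58553 + B))*(188791 + 257282) = (295627 + √(58553 + 28851))*(188791 + 257282) = (295627 + √87404)*446073 = (295627 + 2*√21851)*446073 = 131871222771 + 892146*√21851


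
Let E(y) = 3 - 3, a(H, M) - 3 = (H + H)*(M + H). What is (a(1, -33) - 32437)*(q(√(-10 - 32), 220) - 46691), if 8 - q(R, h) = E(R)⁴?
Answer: 1517104134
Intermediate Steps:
a(H, M) = 3 + 2*H*(H + M) (a(H, M) = 3 + (H + H)*(M + H) = 3 + (2*H)*(H + M) = 3 + 2*H*(H + M))
E(y) = 0
q(R, h) = 8 (q(R, h) = 8 - 1*0⁴ = 8 - 1*0 = 8 + 0 = 8)
(a(1, -33) - 32437)*(q(√(-10 - 32), 220) - 46691) = ((3 + 2*1² + 2*1*(-33)) - 32437)*(8 - 46691) = ((3 + 2*1 - 66) - 32437)*(-46683) = ((3 + 2 - 66) - 32437)*(-46683) = (-61 - 32437)*(-46683) = -32498*(-46683) = 1517104134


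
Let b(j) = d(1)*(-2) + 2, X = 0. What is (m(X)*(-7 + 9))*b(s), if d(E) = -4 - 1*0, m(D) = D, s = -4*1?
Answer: 0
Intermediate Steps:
s = -4
d(E) = -4 (d(E) = -4 + 0 = -4)
b(j) = 10 (b(j) = -4*(-2) + 2 = 8 + 2 = 10)
(m(X)*(-7 + 9))*b(s) = (0*(-7 + 9))*10 = (0*2)*10 = 0*10 = 0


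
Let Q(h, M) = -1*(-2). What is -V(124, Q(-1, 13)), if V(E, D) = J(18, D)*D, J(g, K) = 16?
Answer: -32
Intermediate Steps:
Q(h, M) = 2
V(E, D) = 16*D
-V(124, Q(-1, 13)) = -16*2 = -1*32 = -32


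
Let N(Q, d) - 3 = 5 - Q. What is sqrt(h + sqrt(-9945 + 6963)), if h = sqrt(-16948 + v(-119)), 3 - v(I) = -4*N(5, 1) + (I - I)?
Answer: sqrt(I)*sqrt(sqrt(2982) + sqrt(16933)) ≈ 9.6108 + 9.6108*I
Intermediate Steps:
N(Q, d) = 8 - Q (N(Q, d) = 3 + (5 - Q) = 8 - Q)
v(I) = 15 (v(I) = 3 - (-4*(8 - 1*5) + (I - I)) = 3 - (-4*(8 - 5) + 0) = 3 - (-4*3 + 0) = 3 - (-12 + 0) = 3 - 1*(-12) = 3 + 12 = 15)
h = I*sqrt(16933) (h = sqrt(-16948 + 15) = sqrt(-16933) = I*sqrt(16933) ≈ 130.13*I)
sqrt(h + sqrt(-9945 + 6963)) = sqrt(I*sqrt(16933) + sqrt(-9945 + 6963)) = sqrt(I*sqrt(16933) + sqrt(-2982)) = sqrt(I*sqrt(16933) + I*sqrt(2982)) = sqrt(I*sqrt(2982) + I*sqrt(16933))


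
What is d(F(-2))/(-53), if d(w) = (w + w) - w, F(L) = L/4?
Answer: 1/106 ≈ 0.0094340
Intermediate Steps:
F(L) = L/4 (F(L) = L*(¼) = L/4)
d(w) = w (d(w) = 2*w - w = w)
d(F(-2))/(-53) = ((¼)*(-2))/(-53) = -½*(-1/53) = 1/106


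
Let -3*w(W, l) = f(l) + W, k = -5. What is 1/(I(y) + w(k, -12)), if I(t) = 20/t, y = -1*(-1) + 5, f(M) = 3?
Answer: ¼ ≈ 0.25000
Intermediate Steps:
y = 6 (y = 1 + 5 = 6)
w(W, l) = -1 - W/3 (w(W, l) = -(3 + W)/3 = -1 - W/3)
1/(I(y) + w(k, -12)) = 1/(20/6 + (-1 - ⅓*(-5))) = 1/(20*(⅙) + (-1 + 5/3)) = 1/(10/3 + ⅔) = 1/4 = ¼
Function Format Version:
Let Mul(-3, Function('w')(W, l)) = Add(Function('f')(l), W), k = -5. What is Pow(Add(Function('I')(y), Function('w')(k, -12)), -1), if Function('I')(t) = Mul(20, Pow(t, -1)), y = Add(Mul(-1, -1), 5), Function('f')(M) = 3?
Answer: Rational(1, 4) ≈ 0.25000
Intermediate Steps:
y = 6 (y = Add(1, 5) = 6)
Function('w')(W, l) = Add(-1, Mul(Rational(-1, 3), W)) (Function('w')(W, l) = Mul(Rational(-1, 3), Add(3, W)) = Add(-1, Mul(Rational(-1, 3), W)))
Pow(Add(Function('I')(y), Function('w')(k, -12)), -1) = Pow(Add(Mul(20, Pow(6, -1)), Add(-1, Mul(Rational(-1, 3), -5))), -1) = Pow(Add(Mul(20, Rational(1, 6)), Add(-1, Rational(5, 3))), -1) = Pow(Add(Rational(10, 3), Rational(2, 3)), -1) = Pow(4, -1) = Rational(1, 4)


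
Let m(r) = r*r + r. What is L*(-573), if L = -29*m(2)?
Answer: 99702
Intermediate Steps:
m(r) = r + r² (m(r) = r² + r = r + r²)
L = -174 (L = -58*(1 + 2) = -58*3 = -29*6 = -174)
L*(-573) = -174*(-573) = 99702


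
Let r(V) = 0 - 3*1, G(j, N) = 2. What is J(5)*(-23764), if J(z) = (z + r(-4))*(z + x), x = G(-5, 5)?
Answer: -332696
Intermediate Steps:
x = 2
r(V) = -3 (r(V) = 0 - 3 = -3)
J(z) = (-3 + z)*(2 + z) (J(z) = (z - 3)*(z + 2) = (-3 + z)*(2 + z))
J(5)*(-23764) = (-6 + 5² - 1*5)*(-23764) = (-6 + 25 - 5)*(-23764) = 14*(-23764) = -332696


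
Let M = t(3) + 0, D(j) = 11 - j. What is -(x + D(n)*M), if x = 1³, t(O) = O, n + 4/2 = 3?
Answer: -31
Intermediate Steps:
n = 1 (n = -2 + 3 = 1)
M = 3 (M = 3 + 0 = 3)
x = 1
-(x + D(n)*M) = -(1 + (11 - 1*1)*3) = -(1 + (11 - 1)*3) = -(1 + 10*3) = -(1 + 30) = -1*31 = -31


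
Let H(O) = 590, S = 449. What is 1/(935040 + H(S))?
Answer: 1/935630 ≈ 1.0688e-6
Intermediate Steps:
1/(935040 + H(S)) = 1/(935040 + 590) = 1/935630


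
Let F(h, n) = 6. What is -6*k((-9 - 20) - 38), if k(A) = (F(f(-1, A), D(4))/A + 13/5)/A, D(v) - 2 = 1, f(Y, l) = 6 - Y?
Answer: 5046/22445 ≈ 0.22482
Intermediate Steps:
D(v) = 3 (D(v) = 2 + 1 = 3)
k(A) = (13/5 + 6/A)/A (k(A) = (6/A + 13/5)/A = (13/5 + 6/A)/A)
-6*k((-9 - 20) - 38) = -6*(30 + 13*((-9 - 20) - 38))/(5*((-9 - 20) - 38)**2) = -6*(30 + 13*(-29 - 38))/(5*(-29 - 38)**2) = -6*(30 + 13*(-67))/(5*(-67)**2) = -6*(30 - 871)/(5*4489) = -6*(-841)/(5*4489) = -6*(-841/22445) = 5046/22445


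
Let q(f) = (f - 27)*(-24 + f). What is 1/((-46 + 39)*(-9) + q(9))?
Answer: 1/333 ≈ 0.0030030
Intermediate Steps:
q(f) = (-27 + f)*(-24 + f)
1/((-46 + 39)*(-9) + q(9)) = 1/((-46 + 39)*(-9) + (648 + 9**2 - 51*9)) = 1/(-7*(-9) + (648 + 81 - 459)) = 1/(63 + 270) = 1/333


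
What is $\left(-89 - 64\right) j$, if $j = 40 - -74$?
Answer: $-17442$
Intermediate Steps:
$j = 114$ ($j = 40 + 74 = 114$)
$\left(-89 - 64\right) j = \left(-89 - 64\right) 114 = \left(-153\right) 114 = -17442$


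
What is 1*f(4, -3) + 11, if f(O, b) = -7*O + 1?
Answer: -16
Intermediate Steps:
f(O, b) = 1 - 7*O
1*f(4, -3) + 11 = 1*(1 - 7*4) + 11 = 1*(1 - 28) + 11 = 1*(-27) + 11 = -27 + 11 = -16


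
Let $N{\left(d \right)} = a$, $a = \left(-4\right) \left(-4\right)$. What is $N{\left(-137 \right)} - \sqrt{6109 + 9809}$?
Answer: $16 - \sqrt{15918} \approx -110.17$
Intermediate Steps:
$a = 16$
$N{\left(d \right)} = 16$
$N{\left(-137 \right)} - \sqrt{6109 + 9809} = 16 - \sqrt{6109 + 9809} = 16 - \sqrt{15918}$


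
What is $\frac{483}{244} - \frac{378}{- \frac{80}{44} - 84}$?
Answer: $\frac{183813}{28792} \approx 6.3842$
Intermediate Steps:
$\frac{483}{244} - \frac{378}{- \frac{80}{44} - 84} = 483 \cdot \frac{1}{244} - \frac{378}{\left(-80\right) \frac{1}{44} - 84} = \frac{483}{244} - \frac{378}{- \frac{20}{11} - 84} = \frac{483}{244} - \frac{378}{- \frac{944}{11}} = \frac{483}{244} - - \frac{2079}{472} = \frac{483}{244} + \frac{2079}{472} = \frac{183813}{28792}$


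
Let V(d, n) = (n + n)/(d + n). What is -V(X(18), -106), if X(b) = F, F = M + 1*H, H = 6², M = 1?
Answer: -212/69 ≈ -3.0725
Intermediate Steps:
H = 36
F = 37 (F = 1 + 1*36 = 1 + 36 = 37)
X(b) = 37
V(d, n) = 2*n/(d + n) (V(d, n) = (2*n)/(d + n) = 2*n/(d + n))
-V(X(18), -106) = -2*(-106)/(37 - 106) = -2*(-106)/(-69) = -2*(-106)*(-1)/69 = -1*212/69 = -212/69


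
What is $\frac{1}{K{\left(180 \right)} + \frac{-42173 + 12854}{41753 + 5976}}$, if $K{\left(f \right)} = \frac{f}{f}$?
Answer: $\frac{47729}{18410} \approx 2.5926$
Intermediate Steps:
$K{\left(f \right)} = 1$
$\frac{1}{K{\left(180 \right)} + \frac{-42173 + 12854}{41753 + 5976}} = \frac{1}{1 + \frac{-42173 + 12854}{41753 + 5976}} = \frac{1}{1 - \frac{29319}{47729}} = \frac{1}{\frac{18410}{47729}} = \frac{47729}{18410}$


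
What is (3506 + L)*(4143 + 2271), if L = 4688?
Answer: 52556316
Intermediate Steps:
(3506 + L)*(4143 + 2271) = (3506 + 4688)*(4143 + 2271) = 8194*6414 = 52556316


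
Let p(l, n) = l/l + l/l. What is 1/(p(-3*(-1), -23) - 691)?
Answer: -1/689 ≈ -0.0014514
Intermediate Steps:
p(l, n) = 2 (p(l, n) = 1 + 1 = 2)
1/(p(-3*(-1), -23) - 691) = 1/(2 - 691) = 1/(-689) = -1/689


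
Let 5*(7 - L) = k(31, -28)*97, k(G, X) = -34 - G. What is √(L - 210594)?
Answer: I*√209326 ≈ 457.52*I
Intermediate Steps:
L = 1268 (L = 7 - (-34 - 1*31)*97/5 = 7 - (-34 - 31)*97/5 = 7 - (-13)*97 = 7 - ⅕*(-6305) = 7 + 1261 = 1268)
√(L - 210594) = √(1268 - 210594) = √(-209326) = I*√209326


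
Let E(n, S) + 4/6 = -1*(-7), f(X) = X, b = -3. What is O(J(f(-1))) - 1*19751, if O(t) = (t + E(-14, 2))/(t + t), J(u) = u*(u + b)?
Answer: -473993/24 ≈ -19750.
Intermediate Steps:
E(n, S) = 19/3 (E(n, S) = -2/3 - 1*(-7) = -2/3 + 7 = 19/3)
J(u) = u*(-3 + u) (J(u) = u*(u - 3) = u*(-3 + u))
O(t) = (19/3 + t)/(2*t) (O(t) = (t + 19/3)/(t + t) = (19/3 + t)/((2*t)) = (19/3 + t)*(1/(2*t)) = (19/3 + t)/(2*t))
O(J(f(-1))) - 1*19751 = (19 + 3*(-(-3 - 1)))/(6*((-(-3 - 1)))) - 1*19751 = (19 + 3*(-1*(-4)))/(6*((-1*(-4)))) - 19751 = (1/6)*(19 + 3*4)/4 - 19751 = (1/6)*(1/4)*(19 + 12) - 19751 = (1/6)*(1/4)*31 - 19751 = 31/24 - 19751 = -473993/24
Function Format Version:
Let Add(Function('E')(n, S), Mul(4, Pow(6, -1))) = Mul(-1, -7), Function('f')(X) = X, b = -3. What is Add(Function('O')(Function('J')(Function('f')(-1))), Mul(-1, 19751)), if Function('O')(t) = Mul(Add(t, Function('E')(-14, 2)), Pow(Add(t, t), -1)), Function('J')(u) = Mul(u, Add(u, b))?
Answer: Rational(-473993, 24) ≈ -19750.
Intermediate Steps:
Function('E')(n, S) = Rational(19, 3) (Function('E')(n, S) = Add(Rational(-2, 3), Mul(-1, -7)) = Add(Rational(-2, 3), 7) = Rational(19, 3))
Function('J')(u) = Mul(u, Add(-3, u)) (Function('J')(u) = Mul(u, Add(u, -3)) = Mul(u, Add(-3, u)))
Function('O')(t) = Mul(Rational(1, 2), Pow(t, -1), Add(Rational(19, 3), t)) (Function('O')(t) = Mul(Add(t, Rational(19, 3)), Pow(Add(t, t), -1)) = Mul(Add(Rational(19, 3), t), Pow(Mul(2, t), -1)) = Mul(Add(Rational(19, 3), t), Mul(Rational(1, 2), Pow(t, -1))) = Mul(Rational(1, 2), Pow(t, -1), Add(Rational(19, 3), t)))
Add(Function('O')(Function('J')(Function('f')(-1))), Mul(-1, 19751)) = Add(Mul(Rational(1, 6), Pow(Mul(-1, Add(-3, -1)), -1), Add(19, Mul(3, Mul(-1, Add(-3, -1))))), Mul(-1, 19751)) = Add(Mul(Rational(1, 6), Pow(Mul(-1, -4), -1), Add(19, Mul(3, Mul(-1, -4)))), -19751) = Add(Mul(Rational(1, 6), Pow(4, -1), Add(19, Mul(3, 4))), -19751) = Add(Mul(Rational(1, 6), Rational(1, 4), Add(19, 12)), -19751) = Add(Mul(Rational(1, 6), Rational(1, 4), 31), -19751) = Add(Rational(31, 24), -19751) = Rational(-473993, 24)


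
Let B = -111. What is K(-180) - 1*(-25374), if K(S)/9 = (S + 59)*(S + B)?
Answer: 342273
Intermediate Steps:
K(S) = 9*(-111 + S)*(59 + S) (K(S) = 9*((S + 59)*(S - 111)) = 9*((59 + S)*(-111 + S)) = 9*((-111 + S)*(59 + S)) = 9*(-111 + S)*(59 + S))
K(-180) - 1*(-25374) = (-58941 - 468*(-180) + 9*(-180)²) - 1*(-25374) = (-58941 + 84240 + 9*32400) + 25374 = (-58941 + 84240 + 291600) + 25374 = 316899 + 25374 = 342273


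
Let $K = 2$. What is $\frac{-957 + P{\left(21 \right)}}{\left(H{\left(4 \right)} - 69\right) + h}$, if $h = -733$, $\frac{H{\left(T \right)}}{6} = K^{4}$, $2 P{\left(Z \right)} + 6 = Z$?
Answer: $\frac{1899}{1412} \approx 1.3449$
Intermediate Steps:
$P{\left(Z \right)} = -3 + \frac{Z}{2}$
$H{\left(T \right)} = 96$ ($H{\left(T \right)} = 6 \cdot 2^{4} = 6 \cdot 16 = 96$)
$\frac{-957 + P{\left(21 \right)}}{\left(H{\left(4 \right)} - 69\right) + h} = \frac{-957 + \left(-3 + \frac{1}{2} \cdot 21\right)}{\left(96 - 69\right) - 733} = \frac{-957 + \left(-3 + \frac{21}{2}\right)}{\left(96 - 69\right) - 733} = \frac{-957 + \frac{15}{2}}{27 - 733} = - \frac{1899}{2 \left(-706\right)} = \left(- \frac{1899}{2}\right) \left(- \frac{1}{706}\right) = \frac{1899}{1412}$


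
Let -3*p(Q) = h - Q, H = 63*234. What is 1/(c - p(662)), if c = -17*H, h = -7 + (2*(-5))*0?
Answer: -1/250837 ≈ -3.9866e-6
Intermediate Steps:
H = 14742
h = -7 (h = -7 - 10*0 = -7 + 0 = -7)
c = -250614 (c = -17*14742 = -250614)
p(Q) = 7/3 + Q/3 (p(Q) = -(-7 - Q)/3 = 7/3 + Q/3)
1/(c - p(662)) = 1/(-250614 - (7/3 + (⅓)*662)) = 1/(-250614 - (7/3 + 662/3)) = 1/(-250614 - 1*223) = 1/(-250614 - 223) = 1/(-250837) = -1/250837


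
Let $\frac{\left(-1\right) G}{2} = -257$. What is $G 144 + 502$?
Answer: $74518$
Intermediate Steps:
$G = 514$ ($G = \left(-2\right) \left(-257\right) = 514$)
$G 144 + 502 = 514 \cdot 144 + 502 = 74016 + 502 = 74518$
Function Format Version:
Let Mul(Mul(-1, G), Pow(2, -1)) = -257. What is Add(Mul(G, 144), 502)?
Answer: 74518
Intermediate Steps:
G = 514 (G = Mul(-2, -257) = 514)
Add(Mul(G, 144), 502) = Add(Mul(514, 144), 502) = Add(74016, 502) = 74518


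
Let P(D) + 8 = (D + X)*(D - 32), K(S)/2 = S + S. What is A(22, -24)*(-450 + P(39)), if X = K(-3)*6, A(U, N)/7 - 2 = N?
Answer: 106106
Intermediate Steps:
A(U, N) = 14 + 7*N
K(S) = 4*S (K(S) = 2*(S + S) = 2*(2*S) = 4*S)
X = -72 (X = (4*(-3))*6 = -12*6 = -72)
P(D) = -8 + (-72 + D)*(-32 + D) (P(D) = -8 + (D - 72)*(D - 32) = -8 + (-72 + D)*(-32 + D))
A(22, -24)*(-450 + P(39)) = (14 + 7*(-24))*(-450 + (2296 + 39**2 - 104*39)) = (14 - 168)*(-450 + (2296 + 1521 - 4056)) = -154*(-450 - 239) = -154*(-689) = 106106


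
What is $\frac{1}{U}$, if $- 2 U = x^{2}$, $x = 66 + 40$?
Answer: $- \frac{1}{5618} \approx -0.000178$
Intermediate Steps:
$x = 106$
$U = -5618$ ($U = - \frac{106^{2}}{2} = \left(- \frac{1}{2}\right) 11236 = -5618$)
$\frac{1}{U} = \frac{1}{-5618} = - \frac{1}{5618}$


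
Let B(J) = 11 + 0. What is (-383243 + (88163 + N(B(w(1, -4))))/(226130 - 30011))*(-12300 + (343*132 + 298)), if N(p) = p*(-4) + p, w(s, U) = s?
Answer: -357273137845234/28017 ≈ -1.2752e+10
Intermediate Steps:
B(J) = 11
N(p) = -3*p (N(p) = -4*p + p = -3*p)
(-383243 + (88163 + N(B(w(1, -4))))/(226130 - 30011))*(-12300 + (343*132 + 298)) = (-383243 + (88163 - 3*11)/(226130 - 30011))*(-12300 + (343*132 + 298)) = (-383243 + (88163 - 33)/196119)*(-12300 + (45276 + 298)) = (-383243 + 88130*(1/196119))*(-12300 + 45574) = (-383243 + 12590/28017)*33274 = -10737306541/28017*33274 = -357273137845234/28017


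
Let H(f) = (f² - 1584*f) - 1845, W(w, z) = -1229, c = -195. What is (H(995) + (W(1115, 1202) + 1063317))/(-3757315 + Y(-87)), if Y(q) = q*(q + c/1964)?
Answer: -71638864/566498783 ≈ -0.12646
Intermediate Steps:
H(f) = -1845 + f² - 1584*f
Y(q) = q*(-195/1964 + q) (Y(q) = q*(q - 195/1964) = q*(-195/1964 + q))
(H(995) + (W(1115, 1202) + 1063317))/(-3757315 + Y(-87)) = ((-1845 + 995² - 1584*995) + (-1229 + 1063317))/(-3757315 + (1/1964)*(-87)*(-195 + 1964*(-87))) = ((-1845 + 990025 - 1576080) + 1062088)/(-3757315 + (1/1964)*(-87)*(-195 - 170868)) = (-587900 + 1062088)/(-3757315 + (1/1964)*(-87)*(-171063)) = 474188/(-3757315 + 14882481/1964) = 474188/(-7364484179/1964) = 474188*(-1964/7364484179) = -71638864/566498783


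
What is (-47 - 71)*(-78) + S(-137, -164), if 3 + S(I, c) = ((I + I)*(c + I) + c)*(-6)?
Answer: -484659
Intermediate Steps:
S(I, c) = -3 - 6*c - 12*I*(I + c) (S(I, c) = -3 + ((I + I)*(c + I) + c)*(-6) = -3 + ((2*I)*(I + c) + c)*(-6) = -3 + (2*I*(I + c) + c)*(-6) = -3 + (c + 2*I*(I + c))*(-6) = -3 + (-6*c - 12*I*(I + c)) = -3 - 6*c - 12*I*(I + c))
(-47 - 71)*(-78) + S(-137, -164) = (-47 - 71)*(-78) + (-3 - 12*(-137)² - 6*(-164) - 12*(-137)*(-164)) = -118*(-78) + (-3 - 12*18769 + 984 - 269616) = 9204 + (-3 - 225228 + 984 - 269616) = 9204 - 493863 = -484659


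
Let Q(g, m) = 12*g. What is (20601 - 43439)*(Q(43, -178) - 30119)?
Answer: 676073314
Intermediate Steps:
(20601 - 43439)*(Q(43, -178) - 30119) = (20601 - 43439)*(12*43 - 30119) = -22838*(516 - 30119) = -22838*(-29603) = 676073314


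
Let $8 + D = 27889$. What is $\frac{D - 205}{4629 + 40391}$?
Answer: $\frac{6919}{11255} \approx 0.61475$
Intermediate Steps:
$D = 27881$ ($D = -8 + 27889 = 27881$)
$\frac{D - 205}{4629 + 40391} = \frac{27881 - 205}{4629 + 40391} = \frac{27676}{45020} = 27676 \cdot \frac{1}{45020} = \frac{6919}{11255}$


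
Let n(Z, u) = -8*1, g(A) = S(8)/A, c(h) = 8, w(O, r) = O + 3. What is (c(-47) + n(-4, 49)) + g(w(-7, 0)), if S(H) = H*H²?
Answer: -128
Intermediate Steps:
S(H) = H³
w(O, r) = 3 + O
g(A) = 512/A (g(A) = 8³/A = 512/A)
n(Z, u) = -8
(c(-47) + n(-4, 49)) + g(w(-7, 0)) = (8 - 8) + 512/(3 - 7) = 0 + 512/(-4) = 0 + 512*(-¼) = 0 - 128 = -128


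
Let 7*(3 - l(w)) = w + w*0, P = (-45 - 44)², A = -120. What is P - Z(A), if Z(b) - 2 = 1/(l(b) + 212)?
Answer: 12868368/1625 ≈ 7919.0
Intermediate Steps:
P = 7921 (P = (-89)² = 7921)
l(w) = 3 - w/7 (l(w) = 3 - (w + w*0)/7 = 3 - (w + 0)/7 = 3 - w/7)
Z(b) = 2 + 1/(215 - b/7) (Z(b) = 2 + 1/((3 - b/7) + 212) = 2 + 1/(215 - b/7))
P - Z(A) = 7921 - (-3017 + 2*(-120))/(-1505 - 120) = 7921 - (-3017 - 240)/(-1625) = 7921 - (-1)*(-3257)/1625 = 7921 - 1*3257/1625 = 7921 - 3257/1625 = 12868368/1625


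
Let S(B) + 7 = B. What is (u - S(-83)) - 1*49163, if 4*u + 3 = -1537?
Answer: -49458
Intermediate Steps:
u = -385 (u = -¾ + (¼)*(-1537) = -¾ - 1537/4 = -385)
S(B) = -7 + B
(u - S(-83)) - 1*49163 = (-385 - (-7 - 83)) - 1*49163 = (-385 - 1*(-90)) - 49163 = (-385 + 90) - 49163 = -295 - 49163 = -49458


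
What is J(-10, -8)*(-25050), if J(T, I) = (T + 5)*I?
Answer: -1002000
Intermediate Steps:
J(T, I) = I*(5 + T) (J(T, I) = (5 + T)*I = I*(5 + T))
J(-10, -8)*(-25050) = -8*(5 - 10)*(-25050) = -8*(-5)*(-25050) = 40*(-25050) = -1002000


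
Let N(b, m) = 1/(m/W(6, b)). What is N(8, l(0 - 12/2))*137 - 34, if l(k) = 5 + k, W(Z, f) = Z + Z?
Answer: -1678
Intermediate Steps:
W(Z, f) = 2*Z
N(b, m) = 12/m (N(b, m) = 1/(m/((2*6))) = 1/(m/12) = 12/m)
N(8, l(0 - 12/2))*137 - 34 = (12/(5 + (0 - 12/2)))*137 - 34 = (12/(5 + (0 - 4*3/2)))*137 - 34 = (12/(5 + (0 - 6)))*137 - 34 = (12/(5 - 6))*137 - 34 = (12/(-1))*137 - 34 = (12*(-1))*137 - 34 = -12*137 - 34 = -1644 - 34 = -1678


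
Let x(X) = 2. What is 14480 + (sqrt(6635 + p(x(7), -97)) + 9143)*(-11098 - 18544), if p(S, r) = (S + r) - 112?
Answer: -271002326 - 59284*sqrt(1607) ≈ -2.7338e+8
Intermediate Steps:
p(S, r) = -112 + S + r
14480 + (sqrt(6635 + p(x(7), -97)) + 9143)*(-11098 - 18544) = 14480 + (sqrt(6635 + (-112 + 2 - 97)) + 9143)*(-11098 - 18544) = 14480 + (sqrt(6635 - 207) + 9143)*(-29642) = 14480 + (sqrt(6428) + 9143)*(-29642) = 14480 + (2*sqrt(1607) + 9143)*(-29642) = 14480 + (9143 + 2*sqrt(1607))*(-29642) = 14480 + (-271016806 - 59284*sqrt(1607)) = -271002326 - 59284*sqrt(1607)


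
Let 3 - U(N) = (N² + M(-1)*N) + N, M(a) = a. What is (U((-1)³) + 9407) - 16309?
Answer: -6900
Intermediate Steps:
U(N) = 3 - N² (U(N) = 3 - ((N² - N) + N) = 3 - N²)
(U((-1)³) + 9407) - 16309 = ((3 - ((-1)³)²) + 9407) - 16309 = ((3 - 1*(-1)²) + 9407) - 16309 = ((3 - 1*1) + 9407) - 16309 = ((3 - 1) + 9407) - 16309 = (2 + 9407) - 16309 = 9409 - 16309 = -6900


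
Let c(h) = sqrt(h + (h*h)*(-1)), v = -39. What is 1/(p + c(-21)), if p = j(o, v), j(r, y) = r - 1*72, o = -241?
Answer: -313/98431 - I*sqrt(462)/98431 ≈ -0.0031799 - 0.00021837*I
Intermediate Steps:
c(h) = sqrt(h - h**2) (c(h) = sqrt(h + h**2*(-1)) = sqrt(h - h**2))
j(r, y) = -72 + r (j(r, y) = r - 72 = -72 + r)
p = -313 (p = -72 - 241 = -313)
1/(p + c(-21)) = 1/(-313 + sqrt(-21*(1 - 1*(-21)))) = 1/(-313 + sqrt(-21*(1 + 21))) = 1/(-313 + sqrt(-21*22)) = 1/(-313 + sqrt(-462)) = 1/(-313 + I*sqrt(462))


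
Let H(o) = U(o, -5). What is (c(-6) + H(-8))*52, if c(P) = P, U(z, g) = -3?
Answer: -468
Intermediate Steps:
H(o) = -3
(c(-6) + H(-8))*52 = (-6 - 3)*52 = -9*52 = -468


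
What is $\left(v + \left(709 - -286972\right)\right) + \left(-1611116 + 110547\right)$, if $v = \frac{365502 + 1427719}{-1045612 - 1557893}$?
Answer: $- \frac{3157761765661}{2603505} \approx -1.2129 \cdot 10^{6}$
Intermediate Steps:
$v = - \frac{1793221}{2603505}$ ($v = \frac{1793221}{-2603505} = 1793221 \left(- \frac{1}{2603505}\right) = - \frac{1793221}{2603505} \approx -0.68877$)
$\left(v + \left(709 - -286972\right)\right) + \left(-1611116 + 110547\right) = \left(- \frac{1793221}{2603505} + \left(709 - -286972\right)\right) + \left(-1611116 + 110547\right) = \left(- \frac{1793221}{2603505} + \left(709 + 286972\right)\right) - 1500569 = \left(- \frac{1793221}{2603505} + 287681\right) - 1500569 = \frac{748977128684}{2603505} - 1500569 = - \frac{3157761765661}{2603505}$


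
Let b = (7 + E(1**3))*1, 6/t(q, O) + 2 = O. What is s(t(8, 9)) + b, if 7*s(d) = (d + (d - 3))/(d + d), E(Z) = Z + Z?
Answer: 249/28 ≈ 8.8929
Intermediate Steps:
E(Z) = 2*Z
t(q, O) = 6/(-2 + O)
b = 9 (b = (7 + 2*1**3)*1 = (7 + 2*1)*1 = (7 + 2)*1 = 9*1 = 9)
s(d) = (-3 + 2*d)/(14*d) (s(d) = ((d + (d - 3))/(d + d))/7 = ((d + (-3 + d))/((2*d)))/7 = ((-3 + 2*d)*(1/(2*d)))/7 = ((-3 + 2*d)/(2*d))/7 = (-3 + 2*d)/(14*d))
s(t(8, 9)) + b = (-3 + 2*(6/(-2 + 9)))/(14*((6/(-2 + 9)))) + 9 = (-3 + 2*(6/7))/(14*((6/7))) + 9 = (-3 + 2*(6*(1/7)))/(14*((6*(1/7)))) + 9 = (-3 + 2*(6/7))/(14*(6/7)) + 9 = (1/14)*(7/6)*(-3 + 12/7) + 9 = (1/14)*(7/6)*(-9/7) + 9 = -3/28 + 9 = 249/28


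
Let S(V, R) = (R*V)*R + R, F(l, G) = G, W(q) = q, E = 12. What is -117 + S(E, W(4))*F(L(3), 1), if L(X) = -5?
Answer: 79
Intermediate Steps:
S(V, R) = R + V*R**2 (S(V, R) = V*R**2 + R = R + V*R**2)
-117 + S(E, W(4))*F(L(3), 1) = -117 + (4*(1 + 4*12))*1 = -117 + (4*(1 + 48))*1 = -117 + (4*49)*1 = -117 + 196*1 = -117 + 196 = 79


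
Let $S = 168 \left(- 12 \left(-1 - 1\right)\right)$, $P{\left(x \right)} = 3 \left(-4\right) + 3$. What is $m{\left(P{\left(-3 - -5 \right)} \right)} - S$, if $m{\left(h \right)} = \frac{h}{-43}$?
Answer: $- \frac{173367}{43} \approx -4031.8$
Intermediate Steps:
$P{\left(x \right)} = -9$ ($P{\left(x \right)} = -12 + 3 = -9$)
$m{\left(h \right)} = - \frac{h}{43}$ ($m{\left(h \right)} = h \left(- \frac{1}{43}\right) = - \frac{h}{43}$)
$S = 4032$ ($S = 168 \left(\left(-12\right) \left(-2\right)\right) = 168 \cdot 24 = 4032$)
$m{\left(P{\left(-3 - -5 \right)} \right)} - S = \left(- \frac{1}{43}\right) \left(-9\right) - 4032 = \frac{9}{43} - 4032 = - \frac{173367}{43}$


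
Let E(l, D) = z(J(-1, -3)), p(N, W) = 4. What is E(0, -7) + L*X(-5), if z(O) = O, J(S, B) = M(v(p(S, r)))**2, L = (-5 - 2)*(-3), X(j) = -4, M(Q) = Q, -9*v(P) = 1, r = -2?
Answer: -6803/81 ≈ -83.988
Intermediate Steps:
v(P) = -1/9 (v(P) = -1/9*1 = -1/9)
L = 21 (L = -7*(-3) = 21)
J(S, B) = 1/81 (J(S, B) = (-1/9)**2 = 1/81)
E(l, D) = 1/81
E(0, -7) + L*X(-5) = 1/81 + 21*(-4) = 1/81 - 84 = -6803/81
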